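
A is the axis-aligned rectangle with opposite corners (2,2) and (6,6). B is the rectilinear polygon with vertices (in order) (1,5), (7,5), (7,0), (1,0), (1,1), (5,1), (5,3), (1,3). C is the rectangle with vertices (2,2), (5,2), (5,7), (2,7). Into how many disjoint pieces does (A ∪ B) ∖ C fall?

2

(A ∪ B) ∖ C splits into 2 disjoint pieces (area 15, area 2).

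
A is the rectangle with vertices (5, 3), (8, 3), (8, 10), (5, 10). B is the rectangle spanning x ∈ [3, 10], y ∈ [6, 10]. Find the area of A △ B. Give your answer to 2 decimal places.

|A∩B|: x∈[5,8], y∈[6,10] → 3·4 = 12.
|A △ B| = |A| + |B| − 2·|A∩B| = 21 + 28 − 24 = 25.00.

25.00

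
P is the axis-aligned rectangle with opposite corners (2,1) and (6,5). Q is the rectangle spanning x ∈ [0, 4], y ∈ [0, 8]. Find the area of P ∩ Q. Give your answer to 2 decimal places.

|P∩Q|: x∈[2,4], y∈[1,5] → 2·4 = 8.

8.00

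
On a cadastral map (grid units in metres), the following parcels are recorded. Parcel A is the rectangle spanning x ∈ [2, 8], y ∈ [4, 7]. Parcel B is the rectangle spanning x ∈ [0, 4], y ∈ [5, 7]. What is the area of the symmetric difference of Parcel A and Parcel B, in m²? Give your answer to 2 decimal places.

|Parcel A∩Parcel B|: x∈[2,4], y∈[5,7] → 2·2 = 4.
|Parcel A △ Parcel B| = |Parcel A| + |Parcel B| − 2·|Parcel A∩Parcel B| = 18 + 8 − 8 = 18.00.

18.00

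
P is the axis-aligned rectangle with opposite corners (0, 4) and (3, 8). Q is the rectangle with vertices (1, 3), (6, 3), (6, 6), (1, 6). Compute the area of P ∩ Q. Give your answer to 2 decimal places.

|P∩Q|: x∈[1,3], y∈[4,6] → 2·2 = 4.

4.00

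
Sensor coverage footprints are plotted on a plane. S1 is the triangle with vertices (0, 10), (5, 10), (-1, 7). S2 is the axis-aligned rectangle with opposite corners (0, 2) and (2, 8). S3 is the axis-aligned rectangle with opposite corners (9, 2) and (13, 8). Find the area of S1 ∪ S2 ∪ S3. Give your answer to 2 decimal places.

By inclusion–exclusion:
Individual areas: |S1| = 7.5, |S2| = 12, |S3| = 24.
|S1∩S2| = 0.25.
|S1∩S3| = 0.
|S2∩S3| = 0 (no overlap).
|S1∩S2∩S3| = 0.
|S1 ∪ S2 ∪ S3| = 43.5 − 0.25 + 0 = 43.25.

43.25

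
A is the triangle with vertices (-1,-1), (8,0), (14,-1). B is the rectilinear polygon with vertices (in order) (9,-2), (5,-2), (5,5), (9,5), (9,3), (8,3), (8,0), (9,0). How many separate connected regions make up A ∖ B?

2

A ∖ B splits into 2 disjoint pieces (area 2, area 2.0833).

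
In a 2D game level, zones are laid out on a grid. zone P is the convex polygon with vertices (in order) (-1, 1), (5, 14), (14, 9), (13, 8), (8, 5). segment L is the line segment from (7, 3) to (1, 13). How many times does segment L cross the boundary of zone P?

2

The segment meets the boundary at (3,9.667), (6.263,4.228).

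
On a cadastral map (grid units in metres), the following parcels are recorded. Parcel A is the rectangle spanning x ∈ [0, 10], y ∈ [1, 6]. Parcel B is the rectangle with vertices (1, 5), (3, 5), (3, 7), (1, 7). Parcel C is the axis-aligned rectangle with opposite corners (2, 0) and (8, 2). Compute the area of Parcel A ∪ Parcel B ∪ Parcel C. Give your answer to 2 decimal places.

58.00

By inclusion–exclusion:
Individual areas: |Parcel A| = 50, |Parcel B| = 4, |Parcel C| = 12.
|Parcel A∩Parcel B|: x∈[1,3], y∈[5,6] → 2·1 = 2.
|Parcel A∩Parcel C|: x∈[2,8], y∈[1,2] → 6·1 = 6.
|Parcel B∩Parcel C| = 0 (no overlap).
|Parcel A∩Parcel B∩Parcel C| = 0.
|Parcel A ∪ Parcel B ∪ Parcel C| = 66 − 8 + 0 = 58.00.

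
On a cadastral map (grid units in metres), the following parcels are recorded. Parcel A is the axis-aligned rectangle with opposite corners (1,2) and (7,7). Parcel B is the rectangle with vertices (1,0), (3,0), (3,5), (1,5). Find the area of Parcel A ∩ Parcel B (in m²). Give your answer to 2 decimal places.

6.00

|Parcel A∩Parcel B|: x∈[1,3], y∈[2,5] → 2·3 = 6.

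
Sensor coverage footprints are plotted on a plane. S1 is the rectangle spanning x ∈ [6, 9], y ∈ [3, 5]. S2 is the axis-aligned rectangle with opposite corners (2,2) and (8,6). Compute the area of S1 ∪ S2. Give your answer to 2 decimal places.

26.00

By inclusion–exclusion:
Individual areas: |S1| = 6, |S2| = 24.
|S1∩S2|: x∈[6,8], y∈[3,5] → 2·2 = 4.
|S1 ∪ S2| = 30 − 4 = 26.00.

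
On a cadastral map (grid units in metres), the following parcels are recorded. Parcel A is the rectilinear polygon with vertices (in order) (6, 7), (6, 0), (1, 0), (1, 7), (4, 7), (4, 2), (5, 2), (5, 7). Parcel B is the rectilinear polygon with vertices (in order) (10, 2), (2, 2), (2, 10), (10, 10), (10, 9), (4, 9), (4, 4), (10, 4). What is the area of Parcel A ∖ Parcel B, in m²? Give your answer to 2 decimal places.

18.00

|Parcel A| = 30, |Parcel A∩Parcel B| = 12.
|Parcel A ∖ Parcel B| = |Parcel A| − |Parcel A∩Parcel B| = 30 − 12 = 18.00.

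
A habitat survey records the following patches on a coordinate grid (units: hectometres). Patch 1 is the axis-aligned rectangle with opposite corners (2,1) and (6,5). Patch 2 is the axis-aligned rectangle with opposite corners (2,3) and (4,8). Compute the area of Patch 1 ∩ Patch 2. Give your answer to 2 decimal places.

|Patch 1∩Patch 2|: x∈[2,4], y∈[3,5] → 2·2 = 4.

4.00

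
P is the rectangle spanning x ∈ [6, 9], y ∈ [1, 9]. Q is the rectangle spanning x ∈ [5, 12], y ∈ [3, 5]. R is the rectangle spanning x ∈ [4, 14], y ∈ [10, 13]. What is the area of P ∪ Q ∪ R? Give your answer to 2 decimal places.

By inclusion–exclusion:
Individual areas: |P| = 24, |Q| = 14, |R| = 30.
|P∩Q|: x∈[6,9], y∈[3,5] → 3·2 = 6.
|P∩R| = 0 (no overlap).
|Q∩R| = 0 (no overlap).
|P∩Q∩R| = 0.
|P ∪ Q ∪ R| = 68 − 6 + 0 = 62.00.

62.00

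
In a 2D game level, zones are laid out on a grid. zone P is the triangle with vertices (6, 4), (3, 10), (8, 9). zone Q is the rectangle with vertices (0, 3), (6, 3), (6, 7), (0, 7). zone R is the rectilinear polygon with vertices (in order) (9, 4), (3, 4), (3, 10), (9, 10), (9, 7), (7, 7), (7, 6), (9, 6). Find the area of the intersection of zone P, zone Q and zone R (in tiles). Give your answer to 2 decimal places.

The intersection is the polygon with vertices (6,7), (6,4), (4.5,7).
By the shoelace formula its area is 2.25.

2.25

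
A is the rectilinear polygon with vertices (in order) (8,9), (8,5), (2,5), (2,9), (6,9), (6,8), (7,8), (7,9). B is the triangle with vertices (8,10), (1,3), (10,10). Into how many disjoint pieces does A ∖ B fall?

2

A ∖ B splits into 2 disjoint pieces (area 7.627, area 11.5).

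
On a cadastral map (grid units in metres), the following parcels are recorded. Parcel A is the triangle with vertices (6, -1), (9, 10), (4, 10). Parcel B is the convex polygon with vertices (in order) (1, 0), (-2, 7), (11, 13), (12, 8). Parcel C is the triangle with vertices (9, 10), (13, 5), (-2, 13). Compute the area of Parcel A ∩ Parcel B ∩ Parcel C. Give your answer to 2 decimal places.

6.63

The intersection is the polygon with vertices (8.318,7.497), (4.04,9.778), (4.039,9.787), (4.5,10), (9,10).
By the shoelace formula its area is 6.63.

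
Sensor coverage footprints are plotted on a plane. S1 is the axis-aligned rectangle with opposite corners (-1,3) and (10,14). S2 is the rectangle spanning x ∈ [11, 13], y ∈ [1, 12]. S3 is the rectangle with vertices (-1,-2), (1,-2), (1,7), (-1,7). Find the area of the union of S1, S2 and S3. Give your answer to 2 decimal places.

153.00

By inclusion–exclusion:
Individual areas: |S1| = 121, |S2| = 22, |S3| = 18.
|S1∩S2| = 0 (no overlap).
|S1∩S3|: x∈[-1,1], y∈[3,7] → 2·4 = 8.
|S2∩S3| = 0 (no overlap).
|S1∩S2∩S3| = 0.
|S1 ∪ S2 ∪ S3| = 161 − 8 + 0 = 153.00.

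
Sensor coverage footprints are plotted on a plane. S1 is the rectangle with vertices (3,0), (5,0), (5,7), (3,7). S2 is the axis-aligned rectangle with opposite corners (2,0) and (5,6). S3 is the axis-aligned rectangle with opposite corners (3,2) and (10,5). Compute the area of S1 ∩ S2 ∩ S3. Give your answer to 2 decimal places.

The intersection is the polygon with vertices (3,5), (5,5), (5,2), (3,2).
By the shoelace formula its area is 6.00.

6.00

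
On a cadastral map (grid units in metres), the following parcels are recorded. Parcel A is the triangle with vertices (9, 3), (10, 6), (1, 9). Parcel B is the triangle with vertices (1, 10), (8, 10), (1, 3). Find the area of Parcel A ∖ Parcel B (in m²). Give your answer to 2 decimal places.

|Parcel A| = 15, |Parcel A∩Parcel B| = 3.2143.
|Parcel A ∖ Parcel B| = |Parcel A| − |Parcel A∩Parcel B| = 15 − 3.2143 = 11.79.

11.79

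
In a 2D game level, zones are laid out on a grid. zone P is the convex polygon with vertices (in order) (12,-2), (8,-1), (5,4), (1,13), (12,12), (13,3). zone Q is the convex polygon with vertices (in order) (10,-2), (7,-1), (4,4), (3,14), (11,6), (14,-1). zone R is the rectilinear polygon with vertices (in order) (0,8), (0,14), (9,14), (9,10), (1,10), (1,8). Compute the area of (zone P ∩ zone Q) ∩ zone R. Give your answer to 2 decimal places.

The region (zone P ∩ zone Q) ∩ zone R is the polygon with vertices (3.119,12.807), (4.3,12.7), (7,10), (3.4,10).
By the shoelace formula its area is 6.50.

6.50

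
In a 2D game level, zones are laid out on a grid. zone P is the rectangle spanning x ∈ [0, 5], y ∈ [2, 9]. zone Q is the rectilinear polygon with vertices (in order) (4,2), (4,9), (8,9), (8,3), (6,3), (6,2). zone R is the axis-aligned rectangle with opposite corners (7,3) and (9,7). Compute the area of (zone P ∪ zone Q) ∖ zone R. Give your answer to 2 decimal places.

|zone P ∪ zone Q| = 54.
|(zone P ∪ zone Q) ∩ zone R| = 4.
|(zone P ∪ zone Q) ∖ zone R| = 54 − 4 = 50.00.

50.00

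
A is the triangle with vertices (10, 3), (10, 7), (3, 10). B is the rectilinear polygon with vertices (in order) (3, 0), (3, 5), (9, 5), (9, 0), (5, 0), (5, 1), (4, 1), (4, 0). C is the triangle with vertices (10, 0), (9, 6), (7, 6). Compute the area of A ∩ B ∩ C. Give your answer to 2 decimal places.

0.50

The intersection is the polygon with vertices (9,5), (9,4), (8,5).
By the shoelace formula its area is 0.50.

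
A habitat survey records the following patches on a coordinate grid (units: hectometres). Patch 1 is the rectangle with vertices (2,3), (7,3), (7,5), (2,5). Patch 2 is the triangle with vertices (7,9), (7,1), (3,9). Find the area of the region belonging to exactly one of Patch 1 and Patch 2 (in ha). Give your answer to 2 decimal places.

20.00

|Patch 1| = 10, |Patch 2| = 16, |Patch 1∩Patch 2| = 3.
|Patch 1 △ Patch 2| = |Patch 1| + |Patch 2| − 2·|Patch 1∩Patch 2| = 10 + 16 − 6 = 20.00.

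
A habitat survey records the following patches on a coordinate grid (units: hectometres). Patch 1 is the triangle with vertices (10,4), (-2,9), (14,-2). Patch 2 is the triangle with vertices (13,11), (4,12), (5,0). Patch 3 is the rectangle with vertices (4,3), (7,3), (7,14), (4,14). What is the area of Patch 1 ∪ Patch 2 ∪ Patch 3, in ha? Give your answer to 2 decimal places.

By inclusion–exclusion:
Individual areas: |Patch 1| = 26, |Patch 2| = 53.5, |Patch 3| = 33.
|Patch 1∩Patch 2| = 6.899.
|Patch 1∩Patch 3| = 6.0682.
|Patch 2∩Patch 3| = 23.125.
|Patch 1∩Patch 2∩Patch 3| = 5.1302.
|Patch 1 ∪ Patch 2 ∪ Patch 3| = 112.5 − 36.0921 + 5.1302 = 81.54.

81.54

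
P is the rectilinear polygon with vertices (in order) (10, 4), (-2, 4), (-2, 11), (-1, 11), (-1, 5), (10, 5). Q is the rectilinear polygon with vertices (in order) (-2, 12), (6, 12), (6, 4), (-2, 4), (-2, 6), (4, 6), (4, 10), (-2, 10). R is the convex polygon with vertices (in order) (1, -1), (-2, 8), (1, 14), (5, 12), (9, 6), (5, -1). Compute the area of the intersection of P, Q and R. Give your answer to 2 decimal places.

7.00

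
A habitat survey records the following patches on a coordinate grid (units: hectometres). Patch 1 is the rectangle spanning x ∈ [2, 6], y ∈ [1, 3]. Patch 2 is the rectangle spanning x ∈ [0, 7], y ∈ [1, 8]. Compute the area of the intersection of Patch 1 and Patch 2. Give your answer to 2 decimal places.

|Patch 1∩Patch 2|: x∈[2,6], y∈[1,3] → 4·2 = 8.

8.00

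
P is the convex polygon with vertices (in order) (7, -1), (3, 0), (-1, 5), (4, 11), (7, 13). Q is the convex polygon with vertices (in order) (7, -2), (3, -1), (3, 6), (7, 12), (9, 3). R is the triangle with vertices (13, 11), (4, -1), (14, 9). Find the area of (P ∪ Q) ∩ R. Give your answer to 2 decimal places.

3.65

The region (P ∪ Q) ∩ R is the polygon with vertices (8.818,3.818), (4,-1), (8.543,5.057).
By the shoelace formula its area is 3.65.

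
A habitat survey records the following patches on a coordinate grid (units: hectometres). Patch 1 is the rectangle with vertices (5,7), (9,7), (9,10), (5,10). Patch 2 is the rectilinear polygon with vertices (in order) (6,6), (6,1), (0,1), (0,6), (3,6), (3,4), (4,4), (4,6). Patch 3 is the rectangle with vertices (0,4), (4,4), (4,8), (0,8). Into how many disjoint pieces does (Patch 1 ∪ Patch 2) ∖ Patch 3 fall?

(Patch 1 ∪ Patch 2) ∖ Patch 3 splits into 2 disjoint pieces (area 12, area 22).

2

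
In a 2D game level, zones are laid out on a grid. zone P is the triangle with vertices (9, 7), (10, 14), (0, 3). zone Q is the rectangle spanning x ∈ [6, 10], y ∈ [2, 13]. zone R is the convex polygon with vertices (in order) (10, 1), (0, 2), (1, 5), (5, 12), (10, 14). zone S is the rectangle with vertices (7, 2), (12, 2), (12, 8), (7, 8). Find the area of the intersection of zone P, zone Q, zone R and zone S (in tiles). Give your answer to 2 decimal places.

2.96

The intersection is the polygon with vertices (9,7), (7,6.111), (7,8), (9.143,8).
By the shoelace formula its area is 2.96.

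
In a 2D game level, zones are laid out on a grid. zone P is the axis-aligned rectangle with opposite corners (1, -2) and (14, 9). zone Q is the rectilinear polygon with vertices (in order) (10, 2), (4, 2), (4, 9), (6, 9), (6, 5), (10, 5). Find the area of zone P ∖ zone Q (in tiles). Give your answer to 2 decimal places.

|zone P| = 143, |zone P∩zone Q| = 26.
|zone P ∖ zone Q| = |zone P| − |zone P∩zone Q| = 143 − 26 = 117.00.

117.00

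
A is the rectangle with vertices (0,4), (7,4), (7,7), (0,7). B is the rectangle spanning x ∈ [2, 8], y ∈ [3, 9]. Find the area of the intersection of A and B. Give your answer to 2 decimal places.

|A∩B|: x∈[2,7], y∈[4,7] → 5·3 = 15.

15.00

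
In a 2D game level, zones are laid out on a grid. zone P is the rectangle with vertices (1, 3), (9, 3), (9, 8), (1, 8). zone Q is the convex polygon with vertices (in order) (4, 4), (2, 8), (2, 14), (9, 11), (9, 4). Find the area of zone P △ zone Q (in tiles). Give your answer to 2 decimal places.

|zone P| = 40, |zone Q| = 55.5, |zone P∩zone Q| = 24.
|zone P △ zone Q| = |zone P| + |zone Q| − 2·|zone P∩zone Q| = 40 + 55.5 − 48 = 47.50.

47.50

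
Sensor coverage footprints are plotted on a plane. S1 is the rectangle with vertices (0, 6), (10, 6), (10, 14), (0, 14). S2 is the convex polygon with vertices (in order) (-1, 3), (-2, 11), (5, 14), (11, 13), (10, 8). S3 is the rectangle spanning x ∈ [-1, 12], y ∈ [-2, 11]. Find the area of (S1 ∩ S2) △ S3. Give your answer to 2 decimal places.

|S1 ∩ S2| = 68.1595.
|(S1 ∩ S2) ∩ S3| = 45.6.
|(S1 ∩ S2) △ S3| = 68.1595 + 169 − 91.2 = 145.96.

145.96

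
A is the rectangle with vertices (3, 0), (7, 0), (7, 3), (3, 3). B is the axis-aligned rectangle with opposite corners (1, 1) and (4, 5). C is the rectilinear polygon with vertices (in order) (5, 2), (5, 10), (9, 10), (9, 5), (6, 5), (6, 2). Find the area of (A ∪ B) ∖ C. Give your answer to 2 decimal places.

|A ∪ B| = 22.
|(A ∪ B) ∩ C| = 1.
|(A ∪ B) ∖ C| = 22 − 1 = 21.00.

21.00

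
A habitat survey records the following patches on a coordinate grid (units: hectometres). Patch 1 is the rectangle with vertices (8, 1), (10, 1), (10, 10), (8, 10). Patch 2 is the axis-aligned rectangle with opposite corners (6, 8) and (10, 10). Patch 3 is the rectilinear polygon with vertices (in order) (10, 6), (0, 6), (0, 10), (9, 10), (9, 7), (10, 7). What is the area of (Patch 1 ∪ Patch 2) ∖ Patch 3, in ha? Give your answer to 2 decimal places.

13.00

|Patch 1 ∪ Patch 2| = 22.
|(Patch 1 ∪ Patch 2) ∩ Patch 3| = 9.
|(Patch 1 ∪ Patch 2) ∖ Patch 3| = 22 − 9 = 13.00.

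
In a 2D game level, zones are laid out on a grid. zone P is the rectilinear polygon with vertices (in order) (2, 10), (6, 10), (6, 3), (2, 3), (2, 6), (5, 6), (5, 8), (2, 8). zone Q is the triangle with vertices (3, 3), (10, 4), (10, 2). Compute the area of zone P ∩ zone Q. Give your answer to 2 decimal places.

The intersection is the polygon with vertices (6,3), (3,3), (6,3.429).
By the shoelace formula its area is 0.64.

0.64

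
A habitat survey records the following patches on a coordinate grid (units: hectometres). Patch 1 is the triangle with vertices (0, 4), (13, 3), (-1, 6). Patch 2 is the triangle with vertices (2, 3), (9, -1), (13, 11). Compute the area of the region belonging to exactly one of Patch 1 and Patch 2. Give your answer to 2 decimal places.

|Patch 1| = 12.5, |Patch 2| = 50, |Patch 1∩Patch 2| = 5.3607.
|Patch 1 △ Patch 2| = |Patch 1| + |Patch 2| − 2·|Patch 1∩Patch 2| = 12.5 + 50 − 10.7213 = 51.78.

51.78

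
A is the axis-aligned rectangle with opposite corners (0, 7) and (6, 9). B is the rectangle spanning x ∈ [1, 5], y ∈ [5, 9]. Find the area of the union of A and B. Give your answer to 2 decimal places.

20.00

By inclusion–exclusion:
Individual areas: |A| = 12, |B| = 16.
|A∩B|: x∈[1,5], y∈[7,9] → 4·2 = 8.
|A ∪ B| = 28 − 8 = 20.00.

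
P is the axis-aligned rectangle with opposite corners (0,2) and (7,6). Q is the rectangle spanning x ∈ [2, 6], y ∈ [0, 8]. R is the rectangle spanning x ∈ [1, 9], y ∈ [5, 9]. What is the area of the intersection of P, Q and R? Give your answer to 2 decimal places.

The intersection is the polygon with vertices (6,5), (2,5), (2,6), (6,6).
By the shoelace formula its area is 4.00.

4.00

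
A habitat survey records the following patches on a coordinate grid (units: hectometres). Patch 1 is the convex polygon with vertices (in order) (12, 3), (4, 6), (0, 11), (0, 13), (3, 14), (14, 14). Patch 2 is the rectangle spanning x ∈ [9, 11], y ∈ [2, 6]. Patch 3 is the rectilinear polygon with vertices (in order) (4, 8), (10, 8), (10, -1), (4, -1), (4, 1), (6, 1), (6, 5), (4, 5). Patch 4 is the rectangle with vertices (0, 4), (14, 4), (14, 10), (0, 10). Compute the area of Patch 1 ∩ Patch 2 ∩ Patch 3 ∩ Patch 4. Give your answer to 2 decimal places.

The intersection is the polygon with vertices (10,6), (10,4), (9.333,4), (9,4.125), (9,6).
By the shoelace formula its area is 1.98.

1.98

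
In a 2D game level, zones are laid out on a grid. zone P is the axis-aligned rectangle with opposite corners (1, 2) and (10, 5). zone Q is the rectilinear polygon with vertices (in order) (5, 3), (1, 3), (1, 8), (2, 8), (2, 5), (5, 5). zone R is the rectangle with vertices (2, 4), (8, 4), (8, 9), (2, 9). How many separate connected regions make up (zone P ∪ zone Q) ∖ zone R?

1

(zone P ∪ zone Q) ∖ zone R is a single connected region.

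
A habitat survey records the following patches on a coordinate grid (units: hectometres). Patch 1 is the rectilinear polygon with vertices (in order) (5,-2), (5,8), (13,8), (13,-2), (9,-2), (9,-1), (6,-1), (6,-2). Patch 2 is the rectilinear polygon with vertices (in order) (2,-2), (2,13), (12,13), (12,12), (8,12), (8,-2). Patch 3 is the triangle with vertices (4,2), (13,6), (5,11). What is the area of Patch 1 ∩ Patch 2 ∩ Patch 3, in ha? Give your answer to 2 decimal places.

The intersection is the polygon with vertices (8,8), (8,3.778), (5,2.444), (5,8).
By the shoelace formula its area is 14.67.

14.67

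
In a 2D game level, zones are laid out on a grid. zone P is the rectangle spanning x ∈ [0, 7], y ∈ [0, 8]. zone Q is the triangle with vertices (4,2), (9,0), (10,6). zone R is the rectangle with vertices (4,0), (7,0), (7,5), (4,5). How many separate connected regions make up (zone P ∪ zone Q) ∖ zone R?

(zone P ∪ zone Q) ∖ zone R splits into 2 disjoint pieces (area 41, area 11.2).

2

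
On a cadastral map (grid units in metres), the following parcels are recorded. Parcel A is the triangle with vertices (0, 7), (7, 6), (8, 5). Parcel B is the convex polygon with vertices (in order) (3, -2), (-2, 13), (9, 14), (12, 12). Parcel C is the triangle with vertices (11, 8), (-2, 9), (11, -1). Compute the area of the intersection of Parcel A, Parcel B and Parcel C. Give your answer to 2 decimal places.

The intersection is the polygon with vertices (7.696,5.304), (7.569,5.108), (0.889,6.778), (0.737,6.895), (7,6).
By the shoelace formula its area is 2.92.

2.92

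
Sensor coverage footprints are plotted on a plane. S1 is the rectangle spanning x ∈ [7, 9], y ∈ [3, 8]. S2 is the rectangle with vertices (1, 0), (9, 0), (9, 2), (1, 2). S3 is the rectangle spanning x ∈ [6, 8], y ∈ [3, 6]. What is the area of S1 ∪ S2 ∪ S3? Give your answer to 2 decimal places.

By inclusion–exclusion:
Individual areas: |S1| = 10, |S2| = 16, |S3| = 6.
|S1∩S2| = 0 (no overlap).
|S1∩S3|: x∈[7,8], y∈[3,6] → 1·3 = 3.
|S2∩S3| = 0 (no overlap).
|S1∩S2∩S3| = 0.
|S1 ∪ S2 ∪ S3| = 32 − 3 + 0 = 29.00.

29.00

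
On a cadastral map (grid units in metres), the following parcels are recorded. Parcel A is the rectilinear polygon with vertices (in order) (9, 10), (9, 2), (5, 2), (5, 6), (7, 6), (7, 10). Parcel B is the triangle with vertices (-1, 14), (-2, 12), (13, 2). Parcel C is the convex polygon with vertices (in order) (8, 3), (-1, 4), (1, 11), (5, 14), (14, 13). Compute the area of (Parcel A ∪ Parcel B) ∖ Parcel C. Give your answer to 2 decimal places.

13.42

|Parcel A ∪ Parcel B| = 42.0952.
|(Parcel A ∪ Parcel B) ∩ Parcel C| = 28.6731.
|(Parcel A ∪ Parcel B) ∖ Parcel C| = 42.0952 − 28.6731 = 13.42.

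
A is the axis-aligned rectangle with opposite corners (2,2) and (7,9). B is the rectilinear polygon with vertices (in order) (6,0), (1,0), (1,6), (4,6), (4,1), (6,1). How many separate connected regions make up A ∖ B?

1

A ∖ B is a single connected region.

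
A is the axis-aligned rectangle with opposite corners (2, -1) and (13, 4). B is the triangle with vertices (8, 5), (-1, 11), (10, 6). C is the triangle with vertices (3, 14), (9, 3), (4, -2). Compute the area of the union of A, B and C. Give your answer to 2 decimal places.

85.14

By inclusion–exclusion:
Individual areas: |A| = 55, |B| = 10.5, |C| = 42.5.
|A∩B| = 0.
|A∩C| = 17.821.
|B∩C| = 5.0429.
|A∩B∩C| = 0.
|A ∪ B ∪ C| = 108 − 22.8639 + 0 = 85.14.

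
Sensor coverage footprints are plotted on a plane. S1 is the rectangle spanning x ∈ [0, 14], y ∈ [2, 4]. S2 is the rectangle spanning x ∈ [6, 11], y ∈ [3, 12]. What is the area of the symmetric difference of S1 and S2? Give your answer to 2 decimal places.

63.00

|S1∩S2|: x∈[6,11], y∈[3,4] → 5·1 = 5.
|S1 △ S2| = |S1| + |S2| − 2·|S1∩S2| = 28 + 45 − 10 = 63.00.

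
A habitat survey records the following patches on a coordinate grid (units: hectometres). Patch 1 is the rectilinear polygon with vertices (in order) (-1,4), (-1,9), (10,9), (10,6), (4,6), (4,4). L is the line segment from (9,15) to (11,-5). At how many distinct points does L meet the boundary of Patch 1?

2

The segment meets the boundary at (9.9,6), (9.6,9).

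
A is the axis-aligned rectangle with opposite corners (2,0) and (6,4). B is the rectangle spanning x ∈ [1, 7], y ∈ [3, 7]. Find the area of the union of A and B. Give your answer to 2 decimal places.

By inclusion–exclusion:
Individual areas: |A| = 16, |B| = 24.
|A∩B|: x∈[2,6], y∈[3,4] → 4·1 = 4.
|A ∪ B| = 40 − 4 = 36.00.

36.00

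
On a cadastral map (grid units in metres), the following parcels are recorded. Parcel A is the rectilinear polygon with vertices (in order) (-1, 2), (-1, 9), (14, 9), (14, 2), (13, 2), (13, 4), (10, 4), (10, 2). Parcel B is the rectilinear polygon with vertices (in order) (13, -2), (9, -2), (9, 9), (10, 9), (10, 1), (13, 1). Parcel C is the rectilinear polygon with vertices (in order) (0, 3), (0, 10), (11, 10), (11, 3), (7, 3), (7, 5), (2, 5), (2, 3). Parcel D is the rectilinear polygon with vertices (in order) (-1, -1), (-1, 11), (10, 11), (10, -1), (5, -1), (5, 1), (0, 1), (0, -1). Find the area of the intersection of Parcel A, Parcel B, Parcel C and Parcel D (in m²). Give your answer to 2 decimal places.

6.00

The intersection is the polygon with vertices (10,3), (9,3), (9,9), (10,9), (10,4).
By the shoelace formula its area is 6.00.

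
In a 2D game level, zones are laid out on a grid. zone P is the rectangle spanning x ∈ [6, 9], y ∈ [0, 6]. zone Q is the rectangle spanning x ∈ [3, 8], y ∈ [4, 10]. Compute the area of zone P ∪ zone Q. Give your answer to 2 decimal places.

44.00

By inclusion–exclusion:
Individual areas: |zone P| = 18, |zone Q| = 30.
|zone P∩zone Q|: x∈[6,8], y∈[4,6] → 2·2 = 4.
|zone P ∪ zone Q| = 48 − 4 = 44.00.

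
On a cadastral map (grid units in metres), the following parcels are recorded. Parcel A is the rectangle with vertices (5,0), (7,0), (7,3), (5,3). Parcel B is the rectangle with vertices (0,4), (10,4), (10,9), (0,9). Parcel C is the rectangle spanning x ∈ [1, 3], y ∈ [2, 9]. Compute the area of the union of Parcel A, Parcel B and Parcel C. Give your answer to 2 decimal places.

60.00

By inclusion–exclusion:
Individual areas: |Parcel A| = 6, |Parcel B| = 50, |Parcel C| = 14.
|Parcel A∩Parcel B| = 0 (no overlap).
|Parcel A∩Parcel C| = 0 (no overlap).
|Parcel B∩Parcel C|: x∈[1,3], y∈[4,9] → 2·5 = 10.
|Parcel A∩Parcel B∩Parcel C| = 0.
|Parcel A ∪ Parcel B ∪ Parcel C| = 70 − 10 + 0 = 60.00.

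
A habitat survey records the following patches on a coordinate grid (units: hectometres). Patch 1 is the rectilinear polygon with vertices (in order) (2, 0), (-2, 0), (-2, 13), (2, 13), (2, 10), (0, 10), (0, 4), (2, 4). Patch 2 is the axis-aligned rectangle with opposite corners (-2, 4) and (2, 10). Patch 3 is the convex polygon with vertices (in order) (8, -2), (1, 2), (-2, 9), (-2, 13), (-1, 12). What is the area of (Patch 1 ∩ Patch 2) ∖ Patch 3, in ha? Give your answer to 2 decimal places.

5.33

|Patch 1 ∩ Patch 2| = 12.
|(Patch 1 ∩ Patch 2) ∩ Patch 3| = 6.6667.
|(Patch 1 ∩ Patch 2) ∖ Patch 3| = 12 − 6.6667 = 5.33.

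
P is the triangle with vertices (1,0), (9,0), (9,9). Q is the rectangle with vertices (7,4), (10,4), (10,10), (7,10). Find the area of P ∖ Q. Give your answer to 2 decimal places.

28.25

|P| = 36, |P∩Q| = 7.75.
|P ∖ Q| = |P| − |P∩Q| = 36 − 7.75 = 28.25.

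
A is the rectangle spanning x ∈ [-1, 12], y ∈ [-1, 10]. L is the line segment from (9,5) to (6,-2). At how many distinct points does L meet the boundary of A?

1

The segment meets the boundary at (6.429,-1).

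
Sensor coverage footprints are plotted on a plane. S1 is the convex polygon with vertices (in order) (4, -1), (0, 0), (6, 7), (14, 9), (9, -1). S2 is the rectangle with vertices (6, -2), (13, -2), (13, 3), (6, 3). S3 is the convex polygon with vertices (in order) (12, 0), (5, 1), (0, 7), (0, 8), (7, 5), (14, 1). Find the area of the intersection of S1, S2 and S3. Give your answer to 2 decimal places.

10.54

The intersection is the polygon with vertices (6,3), (10.5,3), (10.889,2.778), (9.667,0.333), (6,0.857).
By the shoelace formula its area is 10.54.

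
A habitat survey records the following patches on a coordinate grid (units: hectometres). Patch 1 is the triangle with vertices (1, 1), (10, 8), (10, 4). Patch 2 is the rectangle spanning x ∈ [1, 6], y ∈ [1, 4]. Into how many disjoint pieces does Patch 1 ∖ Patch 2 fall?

Patch 1 ∖ Patch 2 is a single connected region.

1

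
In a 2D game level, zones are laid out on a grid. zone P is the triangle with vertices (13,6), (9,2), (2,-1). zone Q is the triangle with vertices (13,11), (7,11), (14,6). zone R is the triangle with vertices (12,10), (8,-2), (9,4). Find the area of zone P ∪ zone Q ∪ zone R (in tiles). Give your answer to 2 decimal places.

27.32

By inclusion–exclusion:
Individual areas: |zone P| = 8, |zone Q| = 15, |zone R| = 6.
|zone P∩zone Q| = 0.
|zone P∩zone R| = 1.3557.
|zone Q∩zone R| = 0.3279.
|zone P∩zone Q∩zone R| = 0.
|zone P ∪ zone Q ∪ zone R| = 29 − 1.6837 + 0 = 27.32.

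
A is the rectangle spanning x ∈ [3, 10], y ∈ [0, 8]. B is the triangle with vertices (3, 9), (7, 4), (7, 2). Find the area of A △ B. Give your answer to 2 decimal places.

52.23

|A| = 56, |B| = 4, |A∩B| = 3.8857.
|A △ B| = |A| + |B| − 2·|A∩B| = 56 + 4 − 7.7714 = 52.23.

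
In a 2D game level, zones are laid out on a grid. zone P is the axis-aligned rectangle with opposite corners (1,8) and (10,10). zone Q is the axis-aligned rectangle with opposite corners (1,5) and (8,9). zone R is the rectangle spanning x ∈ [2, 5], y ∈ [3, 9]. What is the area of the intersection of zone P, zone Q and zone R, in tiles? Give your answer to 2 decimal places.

The intersection is the polygon with vertices (5,9), (5,8), (2,8), (2,9).
By the shoelace formula its area is 3.00.

3.00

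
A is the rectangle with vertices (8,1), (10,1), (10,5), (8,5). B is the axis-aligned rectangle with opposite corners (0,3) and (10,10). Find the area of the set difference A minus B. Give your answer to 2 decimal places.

4.00

|A∩B|: x∈[8,10], y∈[3,5] → 2·2 = 4.
|A| = 8.
|A ∖ B| = |A| − |A∩B| = 8 − 4 = 4.00.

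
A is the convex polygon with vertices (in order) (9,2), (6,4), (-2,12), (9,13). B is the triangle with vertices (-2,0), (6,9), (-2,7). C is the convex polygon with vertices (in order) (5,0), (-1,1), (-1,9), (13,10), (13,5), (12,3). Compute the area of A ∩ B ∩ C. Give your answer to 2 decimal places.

The intersection is the polygon with vertices (6,9), (3.647,6.353), (2,8).
By the shoelace formula its area is 4.12.

4.12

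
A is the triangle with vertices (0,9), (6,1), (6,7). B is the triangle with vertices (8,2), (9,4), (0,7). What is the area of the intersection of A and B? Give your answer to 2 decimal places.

4.43

The intersection is the polygon with vertices (2,6.333), (6,5), (6,3.25), (2.824,5.235).
By the shoelace formula its area is 4.43.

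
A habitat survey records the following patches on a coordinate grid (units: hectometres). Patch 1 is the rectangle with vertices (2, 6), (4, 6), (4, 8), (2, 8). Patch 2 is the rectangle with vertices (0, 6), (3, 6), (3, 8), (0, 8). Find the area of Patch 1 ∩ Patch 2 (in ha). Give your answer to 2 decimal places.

2.00

|Patch 1∩Patch 2|: x∈[2,3], y∈[6,8] → 1·2 = 2.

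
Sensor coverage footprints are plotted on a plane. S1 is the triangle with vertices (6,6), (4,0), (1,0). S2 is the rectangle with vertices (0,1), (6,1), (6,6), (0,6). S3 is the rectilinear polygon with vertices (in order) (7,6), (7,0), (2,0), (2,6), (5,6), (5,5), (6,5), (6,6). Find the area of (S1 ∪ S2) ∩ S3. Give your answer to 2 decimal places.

21.17

|S1 ∪ S2| = 32.75.
|(S1 ∪ S2) ∩ S3| = 21.17.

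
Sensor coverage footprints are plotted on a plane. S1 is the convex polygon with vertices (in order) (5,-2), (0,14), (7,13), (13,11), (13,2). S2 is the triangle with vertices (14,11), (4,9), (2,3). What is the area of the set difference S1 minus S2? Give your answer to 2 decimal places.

|S1| = 136.5, |S1∩S2| = 26.7369.
|S1 ∖ S2| = |S1| − |S1∩S2| = 136.5 − 26.7369 = 109.76.

109.76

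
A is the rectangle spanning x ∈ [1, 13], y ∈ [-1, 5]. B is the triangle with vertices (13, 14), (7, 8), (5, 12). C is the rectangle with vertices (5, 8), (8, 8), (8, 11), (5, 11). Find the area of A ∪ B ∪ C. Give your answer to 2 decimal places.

By inclusion–exclusion:
Individual areas: |A| = 72, |B| = 18, |C| = 9.
|A∩B| = 0.
|A∩C| = 0 (no overlap).
|B∩C| = 4.75.
|A∩B∩C| = 0.
|A ∪ B ∪ C| = 99 − 4.75 + 0 = 94.25.

94.25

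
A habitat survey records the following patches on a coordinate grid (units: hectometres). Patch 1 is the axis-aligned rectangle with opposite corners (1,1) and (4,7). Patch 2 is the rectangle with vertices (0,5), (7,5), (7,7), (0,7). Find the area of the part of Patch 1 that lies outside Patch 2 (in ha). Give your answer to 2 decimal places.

|Patch 1∩Patch 2|: x∈[1,4], y∈[5,7] → 3·2 = 6.
|Patch 1| = 18.
|Patch 1 ∖ Patch 2| = |Patch 1| − |Patch 1∩Patch 2| = 18 − 6 = 12.00.

12.00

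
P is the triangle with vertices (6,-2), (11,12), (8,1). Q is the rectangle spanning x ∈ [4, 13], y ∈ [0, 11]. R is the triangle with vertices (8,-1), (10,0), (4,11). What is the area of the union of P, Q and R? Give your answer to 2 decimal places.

By inclusion–exclusion:
Individual areas: |P| = 6.5, |Q| = 99, |R| = 14.
|P∩Q| = 5.8387.
|P∩R| = 2.0257.
|Q∩R| = 12.8333.
|P∩Q∩R| = 2.0257.
|P ∪ Q ∪ R| = 119.5 − 20.6978 + 2.0257 = 100.83.

100.83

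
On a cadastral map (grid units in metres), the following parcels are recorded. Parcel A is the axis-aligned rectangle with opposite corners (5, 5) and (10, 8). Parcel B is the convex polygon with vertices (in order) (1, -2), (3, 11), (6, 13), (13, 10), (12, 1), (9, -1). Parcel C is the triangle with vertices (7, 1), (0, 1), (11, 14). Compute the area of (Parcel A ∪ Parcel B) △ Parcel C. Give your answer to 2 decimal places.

93.03

|Parcel A ∪ Parcel B| = 132.
|(Parcel A ∪ Parcel B) ∩ Parcel C| = 42.233.
|(Parcel A ∪ Parcel B) △ Parcel C| = 132 + 45.5 − 84.466 = 93.03.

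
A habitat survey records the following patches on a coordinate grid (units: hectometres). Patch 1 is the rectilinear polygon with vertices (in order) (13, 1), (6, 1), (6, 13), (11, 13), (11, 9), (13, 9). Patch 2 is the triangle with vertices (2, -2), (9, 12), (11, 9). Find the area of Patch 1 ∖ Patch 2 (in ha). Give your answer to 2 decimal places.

57.72

|Patch 1| = 76, |Patch 1∩Patch 2| = 18.2778.
|Patch 1 ∖ Patch 2| = |Patch 1| − |Patch 1∩Patch 2| = 76 − 18.2778 = 57.72.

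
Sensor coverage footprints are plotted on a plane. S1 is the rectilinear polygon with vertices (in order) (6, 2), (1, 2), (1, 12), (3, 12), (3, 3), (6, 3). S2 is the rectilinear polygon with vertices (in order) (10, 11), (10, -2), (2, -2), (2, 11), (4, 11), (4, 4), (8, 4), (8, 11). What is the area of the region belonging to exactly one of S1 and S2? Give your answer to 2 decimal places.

|S1| = 23, |S2| = 76, |S1∩S2| = 12.
|S1 △ S2| = |S1| + |S2| − 2·|S1∩S2| = 23 + 76 − 24 = 75.00.

75.00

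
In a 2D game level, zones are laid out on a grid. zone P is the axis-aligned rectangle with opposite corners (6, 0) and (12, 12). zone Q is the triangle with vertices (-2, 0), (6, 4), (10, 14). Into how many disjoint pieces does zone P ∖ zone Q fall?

zone P ∖ zone Q splits into 2 disjoint pieces (area 59.2, area 3.0476).

2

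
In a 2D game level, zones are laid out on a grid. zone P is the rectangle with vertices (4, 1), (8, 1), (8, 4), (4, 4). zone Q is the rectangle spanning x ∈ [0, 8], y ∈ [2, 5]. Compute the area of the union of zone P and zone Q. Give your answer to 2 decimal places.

By inclusion–exclusion:
Individual areas: |zone P| = 12, |zone Q| = 24.
|zone P∩zone Q|: x∈[4,8], y∈[2,4] → 4·2 = 8.
|zone P ∪ zone Q| = 36 − 8 = 28.00.

28.00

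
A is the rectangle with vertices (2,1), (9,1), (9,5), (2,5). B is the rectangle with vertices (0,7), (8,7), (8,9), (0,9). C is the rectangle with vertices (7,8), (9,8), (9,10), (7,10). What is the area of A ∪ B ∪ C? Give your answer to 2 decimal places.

By inclusion–exclusion:
Individual areas: |A| = 28, |B| = 16, |C| = 4.
|A∩B| = 0 (no overlap).
|A∩C| = 0 (no overlap).
|B∩C|: x∈[7,8], y∈[8,9] → 1·1 = 1.
|A∩B∩C| = 0.
|A ∪ B ∪ C| = 48 − 1 + 0 = 47.00.

47.00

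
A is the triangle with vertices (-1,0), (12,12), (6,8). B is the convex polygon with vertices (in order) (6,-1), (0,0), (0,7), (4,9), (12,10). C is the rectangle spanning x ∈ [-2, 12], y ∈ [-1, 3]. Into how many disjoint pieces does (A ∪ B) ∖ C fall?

(A ∪ B) ∖ C is a single connected region.

1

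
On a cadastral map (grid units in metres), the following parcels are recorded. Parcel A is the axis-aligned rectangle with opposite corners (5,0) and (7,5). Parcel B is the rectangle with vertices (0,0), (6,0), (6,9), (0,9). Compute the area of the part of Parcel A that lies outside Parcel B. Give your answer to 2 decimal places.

5.00

|Parcel A∩Parcel B|: x∈[5,6], y∈[0,5] → 1·5 = 5.
|Parcel A| = 10.
|Parcel A ∖ Parcel B| = |Parcel A| − |Parcel A∩Parcel B| = 10 − 5 = 5.00.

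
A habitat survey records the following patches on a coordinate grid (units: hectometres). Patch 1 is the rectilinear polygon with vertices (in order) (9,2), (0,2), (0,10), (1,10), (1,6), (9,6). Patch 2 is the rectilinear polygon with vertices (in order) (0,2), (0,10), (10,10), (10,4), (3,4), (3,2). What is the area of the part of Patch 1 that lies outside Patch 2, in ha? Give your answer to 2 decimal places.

12.00

|Patch 1| = 40, |Patch 1∩Patch 2| = 28.
|Patch 1 ∖ Patch 2| = |Patch 1| − |Patch 1∩Patch 2| = 40 − 28 = 12.00.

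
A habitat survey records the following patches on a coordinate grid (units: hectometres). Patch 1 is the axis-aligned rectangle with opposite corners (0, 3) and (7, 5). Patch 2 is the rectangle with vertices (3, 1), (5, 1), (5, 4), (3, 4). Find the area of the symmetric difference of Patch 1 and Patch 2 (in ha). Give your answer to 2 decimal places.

|Patch 1∩Patch 2|: x∈[3,5], y∈[3,4] → 2·1 = 2.
|Patch 1 △ Patch 2| = |Patch 1| + |Patch 2| − 2·|Patch 1∩Patch 2| = 14 + 6 − 4 = 16.00.

16.00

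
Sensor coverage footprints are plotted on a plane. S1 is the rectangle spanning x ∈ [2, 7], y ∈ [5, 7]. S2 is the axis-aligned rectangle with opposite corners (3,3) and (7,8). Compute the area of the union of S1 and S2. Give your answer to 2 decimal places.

22.00

By inclusion–exclusion:
Individual areas: |S1| = 10, |S2| = 20.
|S1∩S2|: x∈[3,7], y∈[5,7] → 4·2 = 8.
|S1 ∪ S2| = 30 − 8 = 22.00.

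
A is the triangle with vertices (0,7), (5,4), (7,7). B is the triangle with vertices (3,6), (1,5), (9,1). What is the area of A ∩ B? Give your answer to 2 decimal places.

1.45

The intersection is the polygon with vertices (5,4), (2.273,5.636), (3,6), (5.143,4.214).
By the shoelace formula its area is 1.45.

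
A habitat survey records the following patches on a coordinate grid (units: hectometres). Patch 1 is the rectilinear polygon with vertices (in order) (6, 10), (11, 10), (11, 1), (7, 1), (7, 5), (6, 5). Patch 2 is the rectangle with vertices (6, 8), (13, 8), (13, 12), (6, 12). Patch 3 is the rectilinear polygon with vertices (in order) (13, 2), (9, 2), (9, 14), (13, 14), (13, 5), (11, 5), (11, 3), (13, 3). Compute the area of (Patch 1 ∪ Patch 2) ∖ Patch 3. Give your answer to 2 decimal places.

31.00

|Patch 1 ∪ Patch 2| = 59.
|(Patch 1 ∪ Patch 2) ∩ Patch 3| = 28.
|(Patch 1 ∪ Patch 2) ∖ Patch 3| = 59 − 28 = 31.00.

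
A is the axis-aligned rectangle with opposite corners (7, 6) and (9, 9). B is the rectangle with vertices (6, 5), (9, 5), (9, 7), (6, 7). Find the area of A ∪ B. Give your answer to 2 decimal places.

By inclusion–exclusion:
Individual areas: |A| = 6, |B| = 6.
|A∩B|: x∈[7,9], y∈[6,7] → 2·1 = 2.
|A ∪ B| = 12 − 2 = 10.00.

10.00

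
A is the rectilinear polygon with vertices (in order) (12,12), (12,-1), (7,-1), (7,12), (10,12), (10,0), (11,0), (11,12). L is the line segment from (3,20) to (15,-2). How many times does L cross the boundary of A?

The segment meets the boundary at (12,3.5), (11,5.333), (10,7.167), (7.364,12).

4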